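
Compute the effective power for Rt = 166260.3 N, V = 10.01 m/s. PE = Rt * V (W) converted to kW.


Formula: PE = Rt * V / 1000 (kW)
Step 1 — PE (W) = 166260.3 * 10.01 = 1664265.603 W
Step 2 — PE (kW) = 1664265.603 / 1000 ≈ 1664.3 kW (5 s.f.)

1664.3 kW


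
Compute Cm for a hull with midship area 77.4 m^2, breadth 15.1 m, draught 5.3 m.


Formula: Cm = Am / (B * T)
Step 1 — B * T = 15.1 * 5.3 = 80.03 m^2
Step 2 — Cm = 77.4 / 80.03 ≈ 0.96714 (5 s.f.)

0.96714


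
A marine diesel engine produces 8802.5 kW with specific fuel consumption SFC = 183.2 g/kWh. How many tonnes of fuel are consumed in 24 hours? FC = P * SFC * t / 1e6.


Formula: FC (tonnes) = P * SFC * t / 1,000,000
Step 1 — P * SFC * t = 8802.5 * 183.2 * 24 = 38702832.0 g
Step 2 — FC (tonnes) = 38702832.0 / 1,000,000 ≈ 38.703 tonnes (5 s.f.)

38.703 tonnes


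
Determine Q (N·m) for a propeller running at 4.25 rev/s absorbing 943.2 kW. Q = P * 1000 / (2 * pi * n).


Formula: Q = P_W / (2 * pi * n)
Step 1 — P_W = 943.2 kW * 1000 = 943200.0 W
Step 2 — 2 * pi * n = 2 * pi * 4.25 = 26.703538
Step 3 — Q = 943200.0 / 26.703538 ≈ 35321 N·m (5 s.f.)

35321 N·m


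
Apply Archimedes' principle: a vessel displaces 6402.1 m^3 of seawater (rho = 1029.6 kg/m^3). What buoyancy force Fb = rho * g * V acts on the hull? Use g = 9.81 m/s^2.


Formula: Fb = rho * g * V
Substituting: Fb = 1029.6 * 9.81 * 6402.1
Intermediate: 1029.6 * 9.81 = 10100.376
Result: Fb = 10100.376 * 6402.1 ≈ 64664000 N (5 s.f.)

64664000 N


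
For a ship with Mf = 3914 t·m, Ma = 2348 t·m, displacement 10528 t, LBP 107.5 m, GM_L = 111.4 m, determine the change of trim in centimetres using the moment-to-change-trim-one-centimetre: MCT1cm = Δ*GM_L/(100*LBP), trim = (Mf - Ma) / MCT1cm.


Formula: net trimming moment = Mf - Ma; MCT1cm = Δ*GM_L/(100*LBP); trim = net moment / MCT1cm
Step 1 — net trimming moment = 3914 - 2348 = 1566 t·m
Step 2 — MCT1cm = 10528 * 111.4 / (100 * 107.5) = 109.0995 t·m/cm
Step 3 — trim = 1566 / 109.0995 ≈ 14.354 cm (5 s.f.)

14.354 cm


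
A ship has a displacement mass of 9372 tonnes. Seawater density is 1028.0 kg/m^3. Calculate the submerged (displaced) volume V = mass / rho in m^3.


Formula: V = mass / rho
Step 1 — convert tonnes to kg: 9372 t * 1000 = 9372000 kg
Step 2 — V = 9372000 / 1028.0 ≈ 9116.7 m^3 (5 s.f.)

9116.7 m^3


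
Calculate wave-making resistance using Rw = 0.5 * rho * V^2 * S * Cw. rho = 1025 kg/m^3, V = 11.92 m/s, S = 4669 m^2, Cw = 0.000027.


Formula: Rw = 0.5 * rho * V^2 * S * Cw
Step 1 — V^2 = 11.92^2 = 142.0864
Step 2 — 0.5 * rho * V^2 = 0.5 * 1025 * 142.0864 = 72819.28
Step 3 — Rw = 72819.28 * 4669 * 0.000027 ≈ 9179.8 N (5 s.f.)

9179.8 N


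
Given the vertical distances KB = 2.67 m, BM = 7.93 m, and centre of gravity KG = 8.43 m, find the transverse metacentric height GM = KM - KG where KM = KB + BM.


Formula: GM = KB + BM - KG
Step 1 — KM = KB + BM = 2.67 + 7.93 = 10.6 m
Step 2 — GM = KM - KG = 10.6 - 8.43 = 2.17 m

2.17 m


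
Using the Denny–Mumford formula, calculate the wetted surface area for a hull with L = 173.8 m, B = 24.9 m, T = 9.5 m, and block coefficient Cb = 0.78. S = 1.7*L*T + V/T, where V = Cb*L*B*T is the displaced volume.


Formula: S = 1.7*L*T + V/T with V = Cb*L*B*T, i.e. S = L * (1.7*T + Cb*B)
Step 1 — 1.7*T = 1.7 * 9.5 = 16.15 m
Step 2 — Cb*B = 0.78 * 24.9 = 19.422 m
Step 3 — 1.7*T + Cb*B = 16.15 + 19.422 = 35.572 m
Step 4 — S = 173.8 * 35.572 ≈ 6182.4 m^2 (5 s.f.)

6182.4 m^2


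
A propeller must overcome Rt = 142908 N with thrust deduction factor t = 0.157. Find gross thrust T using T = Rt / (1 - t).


Formula: T = Rt / (1 - t)
Step 1 — (1 - t) = 1 - 0.157 = 0.843
Step 2 — T = 142908 / 0.843 ≈ 169520 N (5 s.f.)

169520 N


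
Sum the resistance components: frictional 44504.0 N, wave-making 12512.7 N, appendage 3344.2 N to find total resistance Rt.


Formula: Rt = Rf + Rw + Ra
Substituting: Rt = 44504.0 + 12512.7 + 3344.2
Result: Rt = 60360.9 N

60360.9 N


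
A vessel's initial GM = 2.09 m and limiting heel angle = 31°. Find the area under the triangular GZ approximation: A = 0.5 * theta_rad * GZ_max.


Formula: GZ_max = GM * sin(theta); Area = 0.5 * theta_rad * GZ_max
Step 1 — GZ_max = 2.09 * sin(31°) = 2.09 * 0.515038 = 1.076429 m
Step 2 — theta_rad = 31 * pi/180 = 0.541052 rad
Step 3 — Area = 0.5 * 0.541052 * 1.076429 ≈ 0.29120 m·rad (5 s.f.)

0.29120 m·rad


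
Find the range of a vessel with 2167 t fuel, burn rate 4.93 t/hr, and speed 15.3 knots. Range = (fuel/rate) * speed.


Formula: endurance = fuel / rate; range = endurance * speed
Step 1 — endurance = 2167 / 4.93 = 439.5538 hours
Step 2 — range = 439.5538 * 15.3 ≈ 6725.2 nautical miles (5 s.f.)

6725.2 NM


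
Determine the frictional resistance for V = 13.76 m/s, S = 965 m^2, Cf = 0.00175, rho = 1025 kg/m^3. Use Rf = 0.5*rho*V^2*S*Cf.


Formula: Rf = 0.5 * rho * V^2 * S * Cf
Step 1 — V^2 = 13.76^2 = 189.3376
Step 2 — 0.5 * rho * V^2 = 0.5 * 1025 * 189.3376 = 97035.52
Step 3 — Rf = 97035.52 * 965 * 0.00175 ≈ 163870 N (5 s.f.)

163870 N


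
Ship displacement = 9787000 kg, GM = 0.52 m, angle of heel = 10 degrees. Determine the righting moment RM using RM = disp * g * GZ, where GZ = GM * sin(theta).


Formula: GZ = GM * sin(theta); RM = disp * g * GZ
Step 1 — GZ = 0.52 * sin(10°) = 0.52 * 0.173648 = 0.090297 m
Step 2 — RM = 9787000 * 9.81 * 0.090297 ≈ 8669500 N·m (5 s.f.)

8669500 N·m


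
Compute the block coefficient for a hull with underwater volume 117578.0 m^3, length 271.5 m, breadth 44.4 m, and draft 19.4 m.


Formula: Cb = V / (L * B * T)
Step 1 — L * B * T = 271.5 * 44.4 * 19.4 = 233859.24 m^3
Step 2 — Cb = 117578.0 / 233859.24 ≈ 0.50277 (5 s.f.)

0.50277


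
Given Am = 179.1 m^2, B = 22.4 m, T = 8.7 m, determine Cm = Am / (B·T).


Formula: Cm = Am / (B * T)
Step 1 — B * T = 22.4 * 8.7 = 194.88 m^2
Step 2 — Cm = 179.1 / 194.88 ≈ 0.91903 (5 s.f.)

0.91903


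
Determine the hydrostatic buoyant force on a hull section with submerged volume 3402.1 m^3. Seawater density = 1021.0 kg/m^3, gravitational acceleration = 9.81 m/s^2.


Formula: Fb = rho * g * V
Substituting: Fb = 1021.0 * 9.81 * 3402.1
Intermediate: 1021.0 * 9.81 = 10016.01
Result: Fb = 10016.01 * 3402.1 ≈ 34075000 N (5 s.f.)

34075000 N


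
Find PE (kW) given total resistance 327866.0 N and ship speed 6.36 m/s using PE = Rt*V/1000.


Formula: PE = Rt * V / 1000 (kW)
Step 1 — PE (W) = 327866.0 * 6.36 = 2085227.76 W
Step 2 — PE (kW) = 2085227.76 / 1000 ≈ 2085.2 kW (5 s.f.)

2085.2 kW


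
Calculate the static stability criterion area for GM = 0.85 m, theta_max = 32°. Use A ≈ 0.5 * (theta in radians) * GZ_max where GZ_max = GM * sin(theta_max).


Formula: GZ_max = GM * sin(theta); Area = 0.5 * theta_rad * GZ_max
Step 1 — GZ_max = 0.85 * sin(32°) = 0.85 * 0.529919 = 0.450431 m
Step 2 — theta_rad = 32 * pi/180 = 0.558505 rad
Step 3 — Area = 0.5 * 0.558505 * 0.450431 ≈ 0.12578 m·rad (5 s.f.)

0.12578 m·rad


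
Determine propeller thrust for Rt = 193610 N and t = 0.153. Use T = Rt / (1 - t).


Formula: T = Rt / (1 - t)
Step 1 — (1 - t) = 1 - 0.153 = 0.847
Step 2 — T = 193610 / 0.847 ≈ 228580 N (5 s.f.)

228580 N


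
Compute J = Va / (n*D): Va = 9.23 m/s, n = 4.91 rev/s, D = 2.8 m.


Formula: J = Va / (n * D)
Step 1 — n * D = 4.91 * 2.8 = 13.748
Step 2 — J = 9.23 / 13.748 ≈ 0.67137 (5 s.f.)

0.67137


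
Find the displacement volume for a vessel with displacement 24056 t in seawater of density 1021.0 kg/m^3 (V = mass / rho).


Formula: V = mass / rho
Step 1 — convert tonnes to kg: 24056 t * 1000 = 24056000 kg
Step 2 — V = 24056000 / 1021.0 ≈ 23561 m^3 (5 s.f.)

23561 m^3


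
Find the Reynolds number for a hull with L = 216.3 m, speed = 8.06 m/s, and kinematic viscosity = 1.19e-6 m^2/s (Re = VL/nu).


Formula: Re = V * L / nu
Step 1 — V * L = 8.06 * 216.3 = 1743.378 m^2/s
Step 2 — Re = 1743.378 / 1.19e-6 = 1.47e+09

1.47e+09


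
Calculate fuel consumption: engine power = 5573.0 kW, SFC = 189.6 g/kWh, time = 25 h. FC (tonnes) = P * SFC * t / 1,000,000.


Formula: FC (tonnes) = P * SFC * t / 1,000,000
Step 1 — P * SFC * t = 5573.0 * 189.6 * 25 = 26416020.0 g
Step 2 — FC (tonnes) = 26416020.0 / 1,000,000 ≈ 26.416 tonnes (5 s.f.)

26.416 tonnes


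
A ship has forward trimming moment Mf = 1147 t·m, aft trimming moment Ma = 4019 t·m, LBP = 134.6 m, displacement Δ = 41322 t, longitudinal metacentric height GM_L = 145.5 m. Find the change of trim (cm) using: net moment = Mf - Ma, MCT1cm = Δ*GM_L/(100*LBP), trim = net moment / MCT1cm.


Formula: net trimming moment = Mf - Ma; MCT1cm = Δ*GM_L/(100*LBP); trim = net moment / MCT1cm
Step 1 — net trimming moment = 1147 - 4019 = -2872 t·m
Step 2 — MCT1cm = 41322 * 145.5 / (100 * 134.6) = 446.6828 t·m/cm
Step 3 — trim = -2872 / 446.6828 ≈ -6.4296 cm (5 s.f.)

-6.4296 cm


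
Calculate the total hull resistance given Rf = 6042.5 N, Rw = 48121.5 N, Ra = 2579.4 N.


Formula: Rt = Rf + Rw + Ra
Substituting: Rt = 6042.5 + 48121.5 + 2579.4
Result: Rt = 56743.4 N

56743.4 N


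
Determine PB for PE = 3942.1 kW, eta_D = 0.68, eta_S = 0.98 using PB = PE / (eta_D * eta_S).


Formula: PB = PE / (eta_D * eta_S)
Step 1 — combined efficiency = eta_D * eta_S = 0.68 * 0.98 = 0.6664
Step 2 — PB = 3942.1 / 0.6664 ≈ 5915.5 kW (5 s.f.)

5915.5 kW


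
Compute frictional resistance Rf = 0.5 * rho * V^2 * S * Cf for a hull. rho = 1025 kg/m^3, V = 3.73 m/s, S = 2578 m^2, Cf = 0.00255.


Formula: Rf = 0.5 * rho * V^2 * S * Cf
Step 1 — V^2 = 3.73^2 = 13.9129
Step 2 — 0.5 * rho * V^2 = 0.5 * 1025 * 13.9129 = 7130.36125
Step 3 — Rf = 7130.36125 * 2578 * 0.00255 ≈ 46874 N (5 s.f.)

46874 N


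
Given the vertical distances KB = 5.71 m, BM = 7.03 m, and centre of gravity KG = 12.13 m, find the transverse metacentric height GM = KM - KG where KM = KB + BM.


Formula: GM = KB + BM - KG
Step 1 — KM = KB + BM = 5.71 + 7.03 = 12.74 m
Step 2 — GM = KM - KG = 12.74 - 12.13 = 0.61 m

0.61 m


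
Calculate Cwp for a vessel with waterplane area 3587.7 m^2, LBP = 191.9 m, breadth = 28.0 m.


Formula: Cwp = Aw / (L * B)
Step 1 — L * B = 191.9 * 28.0 = 5373.2 m^2
Step 2 — Cwp = 3587.7 / 5373.2 ≈ 0.66770 (5 s.f.)

0.66770


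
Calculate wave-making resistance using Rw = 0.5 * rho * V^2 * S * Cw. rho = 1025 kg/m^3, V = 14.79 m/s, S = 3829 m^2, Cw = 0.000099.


Formula: Rw = 0.5 * rho * V^2 * S * Cw
Step 1 — V^2 = 14.79^2 = 218.7441
Step 2 — 0.5 * rho * V^2 = 0.5 * 1025 * 218.7441 = 112106.35125
Step 3 — Rw = 112106.35125 * 3829 * 0.000099 ≈ 42496 N (5 s.f.)

42496 N


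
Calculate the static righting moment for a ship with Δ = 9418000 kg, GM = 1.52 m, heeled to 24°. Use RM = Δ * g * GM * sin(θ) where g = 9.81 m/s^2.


Formula: GZ = GM * sin(theta); RM = disp * g * GZ
Step 1 — GZ = 1.52 * sin(24°) = 1.52 * 0.406737 = 0.61824 m
Step 2 — RM = 9418000 * 9.81 * 0.61824 ≈ 57120000 N·m (5 s.f.)

57120000 N·m


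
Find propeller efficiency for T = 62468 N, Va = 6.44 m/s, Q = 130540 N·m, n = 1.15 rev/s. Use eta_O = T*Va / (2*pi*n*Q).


Formula: eta = T * Va / (2 * pi * n * Q)
Step 1 — numerator = T * Va = 62468 * 6.44 = 402293.92
Step 2 — 2 * pi * n = 2 * pi * 1.15 = 7.225663
Step 3 — denominator = 7.225663 * 130540 = 943238.05
Step 4 — eta = 402293.92 / 943238.05 ≈ 0.42650 (5 s.f.)

0.42650


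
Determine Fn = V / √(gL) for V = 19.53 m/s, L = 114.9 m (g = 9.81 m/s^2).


Formula: Fn = V / sqrt(g * L)
Step 1 — g * L = 9.81 * 114.9 = 1127.169
Step 2 — sqrt(g * L) = sqrt(1127.169) = 33.573338
Step 3 — Fn = 19.53 / 33.573338 ≈ 0.58171 (5 s.f.)

0.58171


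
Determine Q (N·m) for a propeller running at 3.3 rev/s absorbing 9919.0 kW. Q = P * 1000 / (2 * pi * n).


Formula: Q = P_W / (2 * pi * n)
Step 1 — P_W = 9919.0 kW * 1000 = 9919000.0 W
Step 2 — 2 * pi * n = 2 * pi * 3.3 = 20.734512
Step 3 — Q = 9919000.0 / 20.734512 ≈ 478380 N·m (5 s.f.)

478380 N·m


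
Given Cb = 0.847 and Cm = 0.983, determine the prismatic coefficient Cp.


Formula: Cp = Cb / Cm
Substituting: Cp = 0.847 / 0.983
Result: Cp ≈ 0.86165 (5 s.f.)

0.86165


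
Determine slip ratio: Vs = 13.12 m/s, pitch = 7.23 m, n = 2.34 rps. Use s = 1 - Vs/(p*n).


Formula: s = 1 - Vs / (p * n)
Step 1 — p * n = 7.23 * 2.34 = 16.9182
Step 2 — Vs / (p*n) = 13.12 / 16.9182 = 0.775496 (6 d.p.)
Step 3 — s = 1 - 0.775496 = 0.224504

0.224504


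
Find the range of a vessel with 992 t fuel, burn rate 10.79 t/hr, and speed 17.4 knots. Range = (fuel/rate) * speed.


Formula: endurance = fuel / rate; range = endurance * speed
Step 1 — endurance = 992 / 10.79 = 91.937 hours
Step 2 — range = 91.937 * 17.4 ≈ 1599.7 nautical miles (5 s.f.)

1599.7 NM


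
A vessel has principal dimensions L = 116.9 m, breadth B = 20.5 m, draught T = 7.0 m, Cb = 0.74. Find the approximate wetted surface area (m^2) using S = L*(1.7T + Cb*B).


Formula: S = 1.7*L*T + V/T with V = Cb*L*B*T, i.e. S = L * (1.7*T + Cb*B)
Step 1 — 1.7*T = 1.7 * 7.0 = 11.9 m
Step 2 — Cb*B = 0.74 * 20.5 = 15.17 m
Step 3 — 1.7*T + Cb*B = 11.9 + 15.17 = 27.07 m
Step 4 — S = 116.9 * 27.07 ≈ 3164.5 m^2 (5 s.f.)

3164.5 m^2


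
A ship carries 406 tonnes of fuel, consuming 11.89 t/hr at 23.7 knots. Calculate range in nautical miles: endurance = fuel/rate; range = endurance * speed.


Formula: endurance = fuel / rate; range = endurance * speed
Step 1 — endurance = 406 / 11.89 = 34.1463 hours
Step 2 — range = 34.1463 * 23.7 ≈ 809.27 nautical miles (5 s.f.)

809.27 NM


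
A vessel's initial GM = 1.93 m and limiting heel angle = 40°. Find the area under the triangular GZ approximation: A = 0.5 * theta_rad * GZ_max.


Formula: GZ_max = GM * sin(theta); Area = 0.5 * theta_rad * GZ_max
Step 1 — GZ_max = 1.93 * sin(40°) = 1.93 * 0.642788 = 1.240581 m
Step 2 — theta_rad = 40 * pi/180 = 0.698132 rad
Step 3 — Area = 0.5 * 0.698132 * 1.240581 ≈ 0.43304 m·rad (5 s.f.)

0.43304 m·rad


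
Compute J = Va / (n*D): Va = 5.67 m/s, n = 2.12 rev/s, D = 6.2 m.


Formula: J = Va / (n * D)
Step 1 — n * D = 2.12 * 6.2 = 13.144
Step 2 — J = 5.67 / 13.144 ≈ 0.43138 (5 s.f.)

0.43138


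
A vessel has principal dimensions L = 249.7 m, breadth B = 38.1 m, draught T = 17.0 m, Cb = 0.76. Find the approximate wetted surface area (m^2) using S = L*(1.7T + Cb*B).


Formula: S = 1.7*L*T + V/T with V = Cb*L*B*T, i.e. S = L * (1.7*T + Cb*B)
Step 1 — 1.7*T = 1.7 * 17.0 = 28.9 m
Step 2 — Cb*B = 0.76 * 38.1 = 28.956 m
Step 3 — 1.7*T + Cb*B = 28.9 + 28.956 = 57.856 m
Step 4 — S = 249.7 * 57.856 ≈ 14447 m^2 (5 s.f.)

14447 m^2


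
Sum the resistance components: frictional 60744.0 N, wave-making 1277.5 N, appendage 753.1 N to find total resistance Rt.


Formula: Rt = Rf + Rw + Ra
Substituting: Rt = 60744.0 + 1277.5 + 753.1
Result: Rt = 62774.6 N

62774.6 N


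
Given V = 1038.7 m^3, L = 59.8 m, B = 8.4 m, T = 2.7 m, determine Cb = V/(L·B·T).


Formula: Cb = V / (L * B * T)
Step 1 — L * B * T = 59.8 * 8.4 * 2.7 = 1356.264 m^3
Step 2 — Cb = 1038.7 / 1356.264 ≈ 0.76585 (5 s.f.)

0.76585


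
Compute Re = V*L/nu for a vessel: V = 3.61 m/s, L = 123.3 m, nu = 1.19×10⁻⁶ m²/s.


Formula: Re = V * L / nu
Step 1 — V * L = 3.61 * 123.3 = 445.113 m^2/s
Step 2 — Re = 445.113 / 1.19e-6 = 3.74e+08

3.74e+08


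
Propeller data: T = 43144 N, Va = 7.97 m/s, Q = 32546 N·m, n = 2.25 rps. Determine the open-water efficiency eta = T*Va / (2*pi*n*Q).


Formula: eta = T * Va / (2 * pi * n * Q)
Step 1 — numerator = T * Va = 43144 * 7.97 = 343857.68
Step 2 — 2 * pi * n = 2 * pi * 2.25 = 14.137167
Step 3 — denominator = 14.137167 * 32546 = 460108.24
Step 4 — eta = 343857.68 / 460108.24 ≈ 0.74734 (5 s.f.)

0.74734


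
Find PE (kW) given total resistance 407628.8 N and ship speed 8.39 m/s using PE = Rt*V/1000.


Formula: PE = Rt * V / 1000 (kW)
Step 1 — PE (W) = 407628.8 * 8.39 = 3420005.632 W
Step 2 — PE (kW) = 3420005.632 / 1000 ≈ 3420.0 kW (5 s.f.)

3420.0 kW


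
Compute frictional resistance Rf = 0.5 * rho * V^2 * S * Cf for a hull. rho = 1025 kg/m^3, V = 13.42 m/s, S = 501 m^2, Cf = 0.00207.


Formula: Rf = 0.5 * rho * V^2 * S * Cf
Step 1 — V^2 = 13.42^2 = 180.0964
Step 2 — 0.5 * rho * V^2 = 0.5 * 1025 * 180.0964 = 92299.405
Step 3 — Rf = 92299.405 * 501 * 0.00207 ≈ 95721 N (5 s.f.)

95721 N


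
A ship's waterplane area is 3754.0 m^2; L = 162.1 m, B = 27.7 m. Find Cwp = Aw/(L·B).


Formula: Cwp = Aw / (L * B)
Step 1 — L * B = 162.1 * 27.7 = 4490.17 m^2
Step 2 — Cwp = 3754.0 / 4490.17 ≈ 0.83605 (5 s.f.)

0.83605


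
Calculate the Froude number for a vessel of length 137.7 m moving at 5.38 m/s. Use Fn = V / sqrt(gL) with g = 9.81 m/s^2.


Formula: Fn = V / sqrt(g * L)
Step 1 — g * L = 9.81 * 137.7 = 1350.837
Step 2 — sqrt(g * L) = sqrt(1350.837) = 36.753735
Step 3 — Fn = 5.38 / 36.753735 ≈ 0.14638 (5 s.f.)

0.14638


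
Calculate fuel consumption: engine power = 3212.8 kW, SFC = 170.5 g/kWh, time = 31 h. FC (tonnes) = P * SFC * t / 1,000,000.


Formula: FC (tonnes) = P * SFC * t / 1,000,000
Step 1 — P * SFC * t = 3212.8 * 170.5 * 31 = 16981254.4 g
Step 2 — FC (tonnes) = 16981254.4 / 1,000,000 ≈ 16.981 tonnes (5 s.f.)

16.981 tonnes


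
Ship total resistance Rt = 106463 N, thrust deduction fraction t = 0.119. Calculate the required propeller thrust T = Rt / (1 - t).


Formula: T = Rt / (1 - t)
Step 1 — (1 - t) = 1 - 0.119 = 0.881
Step 2 — T = 106463 / 0.881 ≈ 120840 N (5 s.f.)

120840 N


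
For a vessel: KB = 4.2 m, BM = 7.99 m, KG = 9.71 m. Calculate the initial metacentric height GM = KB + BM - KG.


Formula: GM = KB + BM - KG
Step 1 — KM = KB + BM = 4.2 + 7.99 = 12.19 m
Step 2 — GM = KM - KG = 12.19 - 9.71 = 2.48 m

2.48 m


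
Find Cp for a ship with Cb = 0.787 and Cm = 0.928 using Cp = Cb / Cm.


Formula: Cp = Cb / Cm
Substituting: Cp = 0.787 / 0.928
Result: Cp ≈ 0.84806 (5 s.f.)

0.84806


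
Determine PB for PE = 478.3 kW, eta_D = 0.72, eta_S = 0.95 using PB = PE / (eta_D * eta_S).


Formula: PB = PE / (eta_D * eta_S)
Step 1 — combined efficiency = eta_D * eta_S = 0.72 * 0.95 = 0.684
Step 2 — PB = 478.3 / 0.684 ≈ 699.27 kW (5 s.f.)

699.27 kW


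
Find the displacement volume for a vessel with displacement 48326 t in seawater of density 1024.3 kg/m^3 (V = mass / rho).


Formula: V = mass / rho
Step 1 — convert tonnes to kg: 48326 t * 1000 = 48326000 kg
Step 2 — V = 48326000 / 1024.3 ≈ 47180 m^3 (5 s.f.)

47180 m^3


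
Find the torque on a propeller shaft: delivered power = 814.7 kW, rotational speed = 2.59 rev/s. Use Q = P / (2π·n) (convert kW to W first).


Formula: Q = P_W / (2 * pi * n)
Step 1 — P_W = 814.7 kW * 1000 = 814700.0 W
Step 2 — 2 * pi * n = 2 * pi * 2.59 = 16.27345
Step 3 — Q = 814700.0 / 16.27345 ≈ 50063 N·m (5 s.f.)

50063 N·m


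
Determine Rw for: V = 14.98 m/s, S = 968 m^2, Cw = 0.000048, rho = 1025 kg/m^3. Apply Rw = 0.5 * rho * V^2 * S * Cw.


Formula: Rw = 0.5 * rho * V^2 * S * Cw
Step 1 — V^2 = 14.98^2 = 224.4004
Step 2 — 0.5 * rho * V^2 = 0.5 * 1025 * 224.4004 = 115005.205
Step 3 — Rw = 115005.205 * 968 * 0.000048 ≈ 5343.6 N (5 s.f.)

5343.6 N


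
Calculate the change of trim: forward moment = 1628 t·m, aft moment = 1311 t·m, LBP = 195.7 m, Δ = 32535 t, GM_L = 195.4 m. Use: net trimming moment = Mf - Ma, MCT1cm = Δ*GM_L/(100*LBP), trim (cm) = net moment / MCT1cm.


Formula: net trimming moment = Mf - Ma; MCT1cm = Δ*GM_L/(100*LBP); trim = net moment / MCT1cm
Step 1 — net trimming moment = 1628 - 1311 = 317 t·m
Step 2 — MCT1cm = 32535 * 195.4 / (100 * 195.7) = 324.8513 t·m/cm
Step 3 — trim = 317 / 324.8513 ≈ 0.97583 cm (5 s.f.)

0.97583 cm


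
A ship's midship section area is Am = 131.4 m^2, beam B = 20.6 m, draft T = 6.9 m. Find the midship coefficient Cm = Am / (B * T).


Formula: Cm = Am / (B * T)
Step 1 — B * T = 20.6 * 6.9 = 142.14 m^2
Step 2 — Cm = 131.4 / 142.14 ≈ 0.92444 (5 s.f.)

0.92444


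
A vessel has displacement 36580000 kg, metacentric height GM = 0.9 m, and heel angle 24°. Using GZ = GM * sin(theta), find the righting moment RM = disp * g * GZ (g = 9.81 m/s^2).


Formula: GZ = GM * sin(theta); RM = disp * g * GZ
Step 1 — GZ = 0.9 * sin(24°) = 0.9 * 0.406737 = 0.366063 m
Step 2 — RM = 36580000 * 9.81 * 0.366063 ≈ 131360000 N·m (5 s.f.)

131360000 N·m


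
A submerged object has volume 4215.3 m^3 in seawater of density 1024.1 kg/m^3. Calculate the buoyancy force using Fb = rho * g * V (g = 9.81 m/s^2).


Formula: Fb = rho * g * V
Substituting: Fb = 1024.1 * 9.81 * 4215.3
Intermediate: 1024.1 * 9.81 = 10046.421
Result: Fb = 10046.421 * 4215.3 ≈ 42349000 N (5 s.f.)

42349000 N


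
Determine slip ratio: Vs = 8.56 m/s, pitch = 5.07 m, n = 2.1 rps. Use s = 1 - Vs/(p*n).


Formula: s = 1 - Vs / (p * n)
Step 1 — p * n = 5.07 * 2.1 = 10.647
Step 2 — Vs / (p*n) = 8.56 / 10.647 = 0.803982 (6 d.p.)
Step 3 — s = 1 - 0.803982 = 0.196018

0.196018


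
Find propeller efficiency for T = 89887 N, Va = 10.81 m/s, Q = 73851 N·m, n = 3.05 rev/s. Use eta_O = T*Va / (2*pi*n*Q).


Formula: eta = T * Va / (2 * pi * n * Q)
Step 1 — numerator = T * Va = 89887 * 10.81 = 971678.47
Step 2 — 2 * pi * n = 2 * pi * 3.05 = 19.163715
Step 3 — denominator = 19.163715 * 73851 = 1415259.52
Step 4 — eta = 971678.47 / 1415259.52 ≈ 0.68657 (5 s.f.)

0.68657


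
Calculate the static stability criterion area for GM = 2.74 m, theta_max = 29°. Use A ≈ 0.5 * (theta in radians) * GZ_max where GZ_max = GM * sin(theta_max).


Formula: GZ_max = GM * sin(theta); Area = 0.5 * theta_rad * GZ_max
Step 1 — GZ_max = 2.74 * sin(29°) = 2.74 * 0.48481 = 1.328379 m
Step 2 — theta_rad = 29 * pi/180 = 0.506145 rad
Step 3 — Area = 0.5 * 0.506145 * 1.328379 ≈ 0.33618 m·rad (5 s.f.)

0.33618 m·rad


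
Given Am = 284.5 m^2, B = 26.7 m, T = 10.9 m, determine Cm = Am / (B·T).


Formula: Cm = Am / (B * T)
Step 1 — B * T = 26.7 * 10.9 = 291.03 m^2
Step 2 — Cm = 284.5 / 291.03 ≈ 0.97756 (5 s.f.)

0.97756


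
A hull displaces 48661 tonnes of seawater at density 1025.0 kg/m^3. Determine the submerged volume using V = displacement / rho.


Formula: V = mass / rho
Step 1 — convert tonnes to kg: 48661 t * 1000 = 48661000 kg
Step 2 — V = 48661000 / 1025.0 ≈ 47474 m^3 (5 s.f.)

47474 m^3


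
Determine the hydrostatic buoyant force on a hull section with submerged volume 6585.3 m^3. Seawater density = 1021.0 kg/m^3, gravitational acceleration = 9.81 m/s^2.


Formula: Fb = rho * g * V
Substituting: Fb = 1021.0 * 9.81 * 6585.3
Intermediate: 1021.0 * 9.81 = 10016.01
Result: Fb = 10016.01 * 6585.3 ≈ 65958000 N (5 s.f.)

65958000 N


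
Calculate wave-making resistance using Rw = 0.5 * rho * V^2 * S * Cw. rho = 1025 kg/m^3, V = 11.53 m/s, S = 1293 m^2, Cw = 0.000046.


Formula: Rw = 0.5 * rho * V^2 * S * Cw
Step 1 — V^2 = 11.53^2 = 132.9409
Step 2 — 0.5 * rho * V^2 = 0.5 * 1025 * 132.9409 = 68132.21125
Step 3 — Rw = 68132.21125 * 1293 * 0.000046 ≈ 4052.4 N (5 s.f.)

4052.4 N


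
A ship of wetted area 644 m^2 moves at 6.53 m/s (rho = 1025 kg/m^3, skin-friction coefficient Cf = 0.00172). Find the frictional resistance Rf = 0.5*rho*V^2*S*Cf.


Formula: Rf = 0.5 * rho * V^2 * S * Cf
Step 1 — V^2 = 6.53^2 = 42.6409
Step 2 — 0.5 * rho * V^2 = 0.5 * 1025 * 42.6409 = 21853.46125
Step 3 — Rf = 21853.46125 * 644 * 0.00172 ≈ 24207 N (5 s.f.)

24207 N


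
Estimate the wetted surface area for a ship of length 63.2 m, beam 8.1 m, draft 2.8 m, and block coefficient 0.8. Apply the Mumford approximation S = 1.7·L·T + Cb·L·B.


Formula: S = 1.7*L*T + V/T with V = Cb*L*B*T, i.e. S = L * (1.7*T + Cb*B)
Step 1 — 1.7*T = 1.7 * 2.8 = 4.76 m
Step 2 — Cb*B = 0.8 * 8.1 = 6.48 m
Step 3 — 1.7*T + Cb*B = 4.76 + 6.48 = 11.24 m
Step 4 — S = 63.2 * 11.24 ≈ 710.37 m^2 (5 s.f.)

710.37 m^2


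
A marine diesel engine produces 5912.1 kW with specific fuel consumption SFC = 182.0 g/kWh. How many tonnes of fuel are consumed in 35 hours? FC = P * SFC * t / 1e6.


Formula: FC (tonnes) = P * SFC * t / 1,000,000
Step 1 — P * SFC * t = 5912.1 * 182.0 * 35 = 37660077.0 g
Step 2 — FC (tonnes) = 37660077.0 / 1,000,000 ≈ 37.660 tonnes (5 s.f.)

37.660 tonnes


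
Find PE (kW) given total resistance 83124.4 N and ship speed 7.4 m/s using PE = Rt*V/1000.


Formula: PE = Rt * V / 1000 (kW)
Step 1 — PE (W) = 83124.4 * 7.4 = 615120.56 W
Step 2 — PE (kW) = 615120.56 / 1000 ≈ 615.12 kW (5 s.f.)

615.12 kW


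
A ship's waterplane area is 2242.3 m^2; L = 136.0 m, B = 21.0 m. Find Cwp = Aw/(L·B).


Formula: Cwp = Aw / (L * B)
Step 1 — L * B = 136.0 * 21.0 = 2856.0 m^2
Step 2 — Cwp = 2242.3 / 2856.0 ≈ 0.78512 (5 s.f.)

0.78512


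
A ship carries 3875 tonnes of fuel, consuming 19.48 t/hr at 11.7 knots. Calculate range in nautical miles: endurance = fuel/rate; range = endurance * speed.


Formula: endurance = fuel / rate; range = endurance * speed
Step 1 — endurance = 3875 / 19.48 = 198.922 hours
Step 2 — range = 198.922 * 11.7 ≈ 2327.4 nautical miles (5 s.f.)

2327.4 NM


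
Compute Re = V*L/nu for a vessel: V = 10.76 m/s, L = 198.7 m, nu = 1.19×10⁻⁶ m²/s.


Formula: Re = V * L / nu
Step 1 — V * L = 10.76 * 198.7 = 2138.012 m^2/s
Step 2 — Re = 2138.012 / 1.19e-6 = 1.80e+09

1.80e+09


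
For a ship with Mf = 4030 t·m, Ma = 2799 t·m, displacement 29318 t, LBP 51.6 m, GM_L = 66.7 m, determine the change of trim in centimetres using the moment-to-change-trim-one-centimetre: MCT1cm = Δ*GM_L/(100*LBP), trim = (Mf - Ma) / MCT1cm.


Formula: net trimming moment = Mf - Ma; MCT1cm = Δ*GM_L/(100*LBP); trim = net moment / MCT1cm
Step 1 — net trimming moment = 4030 - 2799 = 1231 t·m
Step 2 — MCT1cm = 29318 * 66.7 / (100 * 51.6) = 378.9749 t·m/cm
Step 3 — trim = 1231 / 378.9749 ≈ 3.2482 cm (5 s.f.)

3.2482 cm


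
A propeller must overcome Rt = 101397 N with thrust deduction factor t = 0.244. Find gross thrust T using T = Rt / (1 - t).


Formula: T = Rt / (1 - t)
Step 1 — (1 - t) = 1 - 0.244 = 0.756
Step 2 — T = 101397 / 0.756 ≈ 134120 N (5 s.f.)

134120 N


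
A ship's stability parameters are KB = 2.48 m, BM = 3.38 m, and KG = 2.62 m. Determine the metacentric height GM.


Formula: GM = KB + BM - KG
Step 1 — KM = KB + BM = 2.48 + 3.38 = 5.86 m
Step 2 — GM = KM - KG = 5.86 - 2.62 = 3.24 m

3.24 m


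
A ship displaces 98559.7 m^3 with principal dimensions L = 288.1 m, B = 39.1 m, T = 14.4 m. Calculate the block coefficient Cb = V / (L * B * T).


Formula: Cb = V / (L * B * T)
Step 1 — L * B * T = 288.1 * 39.1 * 14.4 = 162211.824 m^3
Step 2 — Cb = 98559.7 / 162211.824 ≈ 0.60760 (5 s.f.)

0.60760


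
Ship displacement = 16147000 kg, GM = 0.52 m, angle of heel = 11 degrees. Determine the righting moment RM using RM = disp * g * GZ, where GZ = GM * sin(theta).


Formula: GZ = GM * sin(theta); RM = disp * g * GZ
Step 1 — GZ = 0.52 * sin(11°) = 0.52 * 0.190809 = 0.099221 m
Step 2 — RM = 16147000 * 9.81 * 0.099221 ≈ 15717000 N·m (5 s.f.)

15717000 N·m


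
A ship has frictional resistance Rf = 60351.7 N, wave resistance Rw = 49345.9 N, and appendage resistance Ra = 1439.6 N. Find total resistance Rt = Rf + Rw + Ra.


Formula: Rt = Rf + Rw + Ra
Substituting: Rt = 60351.7 + 49345.9 + 1439.6
Result: Rt = 111137.2 N

111137.2 N


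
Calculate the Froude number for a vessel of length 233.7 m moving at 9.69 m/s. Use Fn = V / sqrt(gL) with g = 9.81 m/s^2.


Formula: Fn = V / sqrt(g * L)
Step 1 — g * L = 9.81 * 233.7 = 2292.597
Step 2 — sqrt(g * L) = sqrt(2292.597) = 47.881071
Step 3 — Fn = 9.69 / 47.881071 ≈ 0.20238 (5 s.f.)

0.20238


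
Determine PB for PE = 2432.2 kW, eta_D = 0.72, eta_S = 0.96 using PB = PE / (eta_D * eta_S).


Formula: PB = PE / (eta_D * eta_S)
Step 1 — combined efficiency = eta_D * eta_S = 0.72 * 0.96 = 0.6912
Step 2 — PB = 2432.2 / 0.6912 ≈ 3518.8 kW (5 s.f.)

3518.8 kW


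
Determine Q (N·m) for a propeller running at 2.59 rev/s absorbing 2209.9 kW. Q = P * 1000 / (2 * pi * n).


Formula: Q = P_W / (2 * pi * n)
Step 1 — P_W = 2209.9 kW * 1000 = 2209900.0 W
Step 2 — 2 * pi * n = 2 * pi * 2.59 = 16.27345
Step 3 — Q = 2209900.0 / 16.27345 ≈ 135800 N·m (5 s.f.)

135800 N·m


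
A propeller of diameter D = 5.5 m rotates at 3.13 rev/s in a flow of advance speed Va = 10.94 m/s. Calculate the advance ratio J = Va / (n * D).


Formula: J = Va / (n * D)
Step 1 — n * D = 3.13 * 5.5 = 17.215
Step 2 — J = 10.94 / 17.215 ≈ 0.63549 (5 s.f.)

0.63549


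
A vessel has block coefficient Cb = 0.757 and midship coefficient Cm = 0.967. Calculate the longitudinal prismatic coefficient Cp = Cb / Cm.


Formula: Cp = Cb / Cm
Substituting: Cp = 0.757 / 0.967
Result: Cp ≈ 0.78283 (5 s.f.)

0.78283


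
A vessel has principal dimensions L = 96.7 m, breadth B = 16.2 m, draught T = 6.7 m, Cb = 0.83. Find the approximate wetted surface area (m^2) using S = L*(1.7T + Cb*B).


Formula: S = 1.7*L*T + V/T with V = Cb*L*B*T, i.e. S = L * (1.7*T + Cb*B)
Step 1 — 1.7*T = 1.7 * 6.7 = 11.39 m
Step 2 — Cb*B = 0.83 * 16.2 = 13.446 m
Step 3 — 1.7*T + Cb*B = 11.39 + 13.446 = 24.836 m
Step 4 — S = 96.7 * 24.836 ≈ 2401.6 m^2 (5 s.f.)

2401.6 m^2


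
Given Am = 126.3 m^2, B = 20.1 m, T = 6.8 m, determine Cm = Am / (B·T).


Formula: Cm = Am / (B * T)
Step 1 — B * T = 20.1 * 6.8 = 136.68 m^2
Step 2 — Cm = 126.3 / 136.68 ≈ 0.92406 (5 s.f.)

0.92406


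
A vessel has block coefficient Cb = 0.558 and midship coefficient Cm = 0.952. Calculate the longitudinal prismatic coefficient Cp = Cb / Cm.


Formula: Cp = Cb / Cm
Substituting: Cp = 0.558 / 0.952
Result: Cp ≈ 0.58613 (5 s.f.)

0.58613


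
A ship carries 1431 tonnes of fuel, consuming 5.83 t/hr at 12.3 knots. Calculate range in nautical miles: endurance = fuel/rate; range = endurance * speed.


Formula: endurance = fuel / rate; range = endurance * speed
Step 1 — endurance = 1431 / 5.83 = 245.4545 hours
Step 2 — range = 245.4545 * 12.3 ≈ 3019.1 nautical miles (5 s.f.)

3019.1 NM


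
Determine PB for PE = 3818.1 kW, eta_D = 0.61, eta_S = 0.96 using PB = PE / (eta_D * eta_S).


Formula: PB = PE / (eta_D * eta_S)
Step 1 — combined efficiency = eta_D * eta_S = 0.61 * 0.96 = 0.5856
Step 2 — PB = 3818.1 / 0.5856 ≈ 6520.0 kW (5 s.f.)

6520.0 kW


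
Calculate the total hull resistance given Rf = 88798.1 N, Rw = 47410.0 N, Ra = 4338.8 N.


Formula: Rt = Rf + Rw + Ra
Substituting: Rt = 88798.1 + 47410.0 + 4338.8
Result: Rt = 140546.9 N

140546.9 N


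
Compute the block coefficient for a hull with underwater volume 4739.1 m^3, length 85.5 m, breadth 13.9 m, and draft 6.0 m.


Formula: Cb = V / (L * B * T)
Step 1 — L * B * T = 85.5 * 13.9 * 6.0 = 7130.7 m^3
Step 2 — Cb = 4739.1 / 7130.7 ≈ 0.66461 (5 s.f.)

0.66461


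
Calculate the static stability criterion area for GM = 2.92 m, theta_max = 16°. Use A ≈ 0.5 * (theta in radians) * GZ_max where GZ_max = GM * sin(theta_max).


Formula: GZ_max = GM * sin(theta); Area = 0.5 * theta_rad * GZ_max
Step 1 — GZ_max = 2.92 * sin(16°) = 2.92 * 0.275637 = 0.80486 m
Step 2 — theta_rad = 16 * pi/180 = 0.279253 rad
Step 3 — Area = 0.5 * 0.279253 * 0.80486 ≈ 0.11238 m·rad (5 s.f.)

0.11238 m·rad


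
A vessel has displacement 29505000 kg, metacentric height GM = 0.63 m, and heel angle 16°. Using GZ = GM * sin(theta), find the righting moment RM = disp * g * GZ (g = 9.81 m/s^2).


Formula: GZ = GM * sin(theta); RM = disp * g * GZ
Step 1 — GZ = 0.63 * sin(16°) = 0.63 * 0.275637 = 0.173651 m
Step 2 — RM = 29505000 * 9.81 * 0.173651 ≈ 50262000 N·m (5 s.f.)

50262000 N·m


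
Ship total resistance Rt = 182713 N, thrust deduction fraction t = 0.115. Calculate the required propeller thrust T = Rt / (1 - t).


Formula: T = Rt / (1 - t)
Step 1 — (1 - t) = 1 - 0.115 = 0.885
Step 2 — T = 182713 / 0.885 ≈ 206460 N (5 s.f.)

206460 N


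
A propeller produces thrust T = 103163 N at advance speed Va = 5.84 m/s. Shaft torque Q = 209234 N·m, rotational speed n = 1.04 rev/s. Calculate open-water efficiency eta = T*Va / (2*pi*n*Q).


Formula: eta = T * Va / (2 * pi * n * Q)
Step 1 — numerator = T * Va = 103163 * 5.84 = 602471.92
Step 2 — 2 * pi * n = 2 * pi * 1.04 = 6.534513
Step 3 — denominator = 6.534513 * 209234 = 1367242.29
Step 4 — eta = 602471.92 / 1367242.29 ≈ 0.44065 (5 s.f.)

0.44065


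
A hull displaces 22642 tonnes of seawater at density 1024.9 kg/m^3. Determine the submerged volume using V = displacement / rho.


Formula: V = mass / rho
Step 1 — convert tonnes to kg: 22642 t * 1000 = 22642000 kg
Step 2 — V = 22642000 / 1024.9 ≈ 22092 m^3 (5 s.f.)

22092 m^3


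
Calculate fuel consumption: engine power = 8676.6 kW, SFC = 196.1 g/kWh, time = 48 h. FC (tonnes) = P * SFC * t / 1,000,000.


Formula: FC (tonnes) = P * SFC * t / 1,000,000
Step 1 — P * SFC * t = 8676.6 * 196.1 * 48 = 81671100.48 g
Step 2 — FC (tonnes) = 81671100.48 / 1,000,000 ≈ 81.671 tonnes (5 s.f.)

81.671 tonnes


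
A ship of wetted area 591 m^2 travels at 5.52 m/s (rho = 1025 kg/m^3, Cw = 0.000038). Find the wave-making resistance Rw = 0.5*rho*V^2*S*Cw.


Formula: Rw = 0.5 * rho * V^2 * S * Cw
Step 1 — V^2 = 5.52^2 = 30.4704
Step 2 — 0.5 * rho * V^2 = 0.5 * 1025 * 30.4704 = 15616.08
Step 3 — Rw = 15616.08 * 591 * 0.000038 ≈ 350.71 N (5 s.f.)

350.71 N


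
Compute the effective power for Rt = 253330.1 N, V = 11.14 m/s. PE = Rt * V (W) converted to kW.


Formula: PE = Rt * V / 1000 (kW)
Step 1 — PE (W) = 253330.1 * 11.14 = 2822097.314 W
Step 2 — PE (kW) = 2822097.314 / 1000 ≈ 2822.1 kW (5 s.f.)

2822.1 kW


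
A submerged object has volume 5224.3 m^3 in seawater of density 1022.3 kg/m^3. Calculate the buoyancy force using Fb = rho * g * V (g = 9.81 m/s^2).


Formula: Fb = rho * g * V
Substituting: Fb = 1022.3 * 9.81 * 5224.3
Intermediate: 1022.3 * 9.81 = 10028.763
Result: Fb = 10028.763 * 5224.3 ≈ 52393000 N (5 s.f.)

52393000 N


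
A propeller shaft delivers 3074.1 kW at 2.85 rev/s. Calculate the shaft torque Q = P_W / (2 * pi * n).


Formula: Q = P_W / (2 * pi * n)
Step 1 — P_W = 3074.1 kW * 1000 = 3074100.0 W
Step 2 — 2 * pi * n = 2 * pi * 2.85 = 17.907078
Step 3 — Q = 3074100.0 / 17.907078 ≈ 171670 N·m (5 s.f.)

171670 N·m


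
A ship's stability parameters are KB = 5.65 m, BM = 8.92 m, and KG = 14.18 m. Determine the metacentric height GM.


Formula: GM = KB + BM - KG
Step 1 — KM = KB + BM = 5.65 + 8.92 = 14.57 m
Step 2 — GM = KM - KG = 14.57 - 14.18 = 0.39 m

0.39 m


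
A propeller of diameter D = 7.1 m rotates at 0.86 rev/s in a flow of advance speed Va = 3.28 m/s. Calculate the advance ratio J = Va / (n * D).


Formula: J = Va / (n * D)
Step 1 — n * D = 0.86 * 7.1 = 6.106
Step 2 — J = 3.28 / 6.106 ≈ 0.53718 (5 s.f.)

0.53718


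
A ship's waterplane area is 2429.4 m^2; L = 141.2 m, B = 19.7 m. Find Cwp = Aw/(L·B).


Formula: Cwp = Aw / (L * B)
Step 1 — L * B = 141.2 * 19.7 = 2781.64 m^2
Step 2 — Cwp = 2429.4 / 2781.64 ≈ 0.87337 (5 s.f.)

0.87337


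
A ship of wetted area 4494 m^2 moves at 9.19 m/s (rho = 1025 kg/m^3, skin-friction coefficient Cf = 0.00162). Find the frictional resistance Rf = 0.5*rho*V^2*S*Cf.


Formula: Rf = 0.5 * rho * V^2 * S * Cf
Step 1 — V^2 = 9.19^2 = 84.4561
Step 2 — 0.5 * rho * V^2 = 0.5 * 1025 * 84.4561 = 43283.75125
Step 3 — Rf = 43283.75125 * 4494 * 0.00162 ≈ 315120 N (5 s.f.)

315120 N


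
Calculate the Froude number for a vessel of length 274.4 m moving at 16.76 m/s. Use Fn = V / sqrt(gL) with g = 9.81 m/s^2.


Formula: Fn = V / sqrt(g * L)
Step 1 — g * L = 9.81 * 274.4 = 2691.864
Step 2 — sqrt(g * L) = sqrt(2691.864) = 51.883176
Step 3 — Fn = 16.76 / 51.883176 ≈ 0.32303 (5 s.f.)

0.32303


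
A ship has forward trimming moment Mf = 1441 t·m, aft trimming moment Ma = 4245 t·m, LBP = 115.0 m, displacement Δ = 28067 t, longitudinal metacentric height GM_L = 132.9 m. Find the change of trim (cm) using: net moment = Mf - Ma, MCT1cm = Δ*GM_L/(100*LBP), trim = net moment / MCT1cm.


Formula: net trimming moment = Mf - Ma; MCT1cm = Δ*GM_L/(100*LBP); trim = net moment / MCT1cm
Step 1 — net trimming moment = 1441 - 4245 = -2804 t·m
Step 2 — MCT1cm = 28067 * 132.9 / (100 * 115.0) = 324.3569 t·m/cm
Step 3 — trim = -2804 / 324.3569 ≈ -8.6448 cm (5 s.f.)

-8.6448 cm


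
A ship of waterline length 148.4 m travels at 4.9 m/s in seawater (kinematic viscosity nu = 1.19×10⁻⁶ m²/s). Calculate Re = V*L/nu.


Formula: Re = V * L / nu
Step 1 — V * L = 4.9 * 148.4 = 727.16 m^2/s
Step 2 — Re = 727.16 / 1.19e-6 = 6.11e+08

6.11e+08


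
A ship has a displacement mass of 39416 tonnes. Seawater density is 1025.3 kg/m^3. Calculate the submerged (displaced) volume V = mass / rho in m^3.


Formula: V = mass / rho
Step 1 — convert tonnes to kg: 39416 t * 1000 = 39416000 kg
Step 2 — V = 39416000 / 1025.3 ≈ 38443 m^3 (5 s.f.)

38443 m^3


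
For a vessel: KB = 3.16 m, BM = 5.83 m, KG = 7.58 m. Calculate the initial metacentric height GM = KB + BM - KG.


Formula: GM = KB + BM - KG
Step 1 — KM = KB + BM = 3.16 + 5.83 = 8.99 m
Step 2 — GM = KM - KG = 8.99 - 7.58 = 1.41 m

1.41 m


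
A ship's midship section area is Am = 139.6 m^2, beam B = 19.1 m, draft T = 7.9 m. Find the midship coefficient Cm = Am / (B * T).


Formula: Cm = Am / (B * T)
Step 1 — B * T = 19.1 * 7.9 = 150.89 m^2
Step 2 — Cm = 139.6 / 150.89 ≈ 0.92518 (5 s.f.)

0.92518


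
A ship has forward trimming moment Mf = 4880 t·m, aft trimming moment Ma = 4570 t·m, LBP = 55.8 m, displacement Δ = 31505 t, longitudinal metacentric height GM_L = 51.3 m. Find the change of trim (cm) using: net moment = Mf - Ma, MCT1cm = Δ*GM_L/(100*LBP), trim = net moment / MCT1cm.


Formula: net trimming moment = Mf - Ma; MCT1cm = Δ*GM_L/(100*LBP); trim = net moment / MCT1cm
Step 1 — net trimming moment = 4880 - 4570 = 310 t·m
Step 2 — MCT1cm = 31505 * 51.3 / (100 * 55.8) = 289.6427 t·m/cm
Step 3 — trim = 310 / 289.6427 ≈ 1.0703 cm (5 s.f.)

1.0703 cm


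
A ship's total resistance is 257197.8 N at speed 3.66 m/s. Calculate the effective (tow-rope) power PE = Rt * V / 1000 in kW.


Formula: PE = Rt * V / 1000 (kW)
Step 1 — PE (W) = 257197.8 * 3.66 = 941343.948 W
Step 2 — PE (kW) = 941343.948 / 1000 ≈ 941.34 kW (5 s.f.)

941.34 kW


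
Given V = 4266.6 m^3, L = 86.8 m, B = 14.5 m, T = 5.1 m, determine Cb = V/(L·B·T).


Formula: Cb = V / (L * B * T)
Step 1 — L * B * T = 86.8 * 14.5 * 5.1 = 6418.86 m^3
Step 2 — Cb = 4266.6 / 6418.86 ≈ 0.66470 (5 s.f.)

0.66470


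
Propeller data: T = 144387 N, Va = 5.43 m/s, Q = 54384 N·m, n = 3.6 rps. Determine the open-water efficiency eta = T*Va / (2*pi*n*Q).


Formula: eta = T * Va / (2 * pi * n * Q)
Step 1 — numerator = T * Va = 144387 * 5.43 = 784021.41
Step 2 — 2 * pi * n = 2 * pi * 3.6 = 22.619467
Step 3 — denominator = 22.619467 * 54384 = 1230137.09
Step 4 — eta = 784021.41 / 1230137.09 ≈ 0.63734 (5 s.f.)

0.63734


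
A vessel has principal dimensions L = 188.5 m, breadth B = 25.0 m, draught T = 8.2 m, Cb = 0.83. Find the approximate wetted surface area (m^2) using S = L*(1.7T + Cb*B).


Formula: S = 1.7*L*T + V/T with V = Cb*L*B*T, i.e. S = L * (1.7*T + Cb*B)
Step 1 — 1.7*T = 1.7 * 8.2 = 13.94 m
Step 2 — Cb*B = 0.83 * 25.0 = 20.75 m
Step 3 — 1.7*T + Cb*B = 13.94 + 20.75 = 34.69 m
Step 4 — S = 188.5 * 34.69 ≈ 6539.1 m^2 (5 s.f.)

6539.1 m^2


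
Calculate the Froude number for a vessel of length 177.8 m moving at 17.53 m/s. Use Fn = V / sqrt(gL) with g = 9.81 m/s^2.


Formula: Fn = V / sqrt(g * L)
Step 1 — g * L = 9.81 * 177.8 = 1744.218
Step 2 — sqrt(g * L) = sqrt(1744.218) = 41.763836
Step 3 — Fn = 17.53 / 41.763836 ≈ 0.41974 (5 s.f.)

0.41974
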